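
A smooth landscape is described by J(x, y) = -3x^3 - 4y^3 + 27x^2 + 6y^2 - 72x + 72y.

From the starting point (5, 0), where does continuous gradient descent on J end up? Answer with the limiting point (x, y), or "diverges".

J is separable, so gradient descent decouples: x follows -∂J/∂x, y follows -∂J/∂y.
∂J/∂x = -9(x - 4)(x - 2); at x=5 this is -27, so x increases.
∂J/∂y = -12(y - 3)(y + 2); at y=0 this is 72, so y decreases.
The x-coordinate has no critical point in that direction and runs off to infinity.

diverges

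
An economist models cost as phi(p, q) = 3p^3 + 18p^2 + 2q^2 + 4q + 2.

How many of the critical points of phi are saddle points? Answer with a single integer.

phi separates as a function of p plus a function of q, so ∇phi=0 decouples.
∂phi/∂p = 9p(p + 4) = 0 at p ∈ {-4, 0}; ∂phi/∂q = 4(q + 1) = 0 at q ∈ {-1}.
The Hessian is diagonal: diag(phi_pp, phi_qq). Second derivatives: phi_pp(-4)=-36, phi_pp(0)=36; phi_qq(-1)=4.
Saddle points occur where the two diagonal entries have opposite signs: (-4, -1). Count: 1.

1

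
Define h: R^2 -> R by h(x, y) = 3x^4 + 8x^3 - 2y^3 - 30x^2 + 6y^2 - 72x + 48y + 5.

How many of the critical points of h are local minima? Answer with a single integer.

2

h separates as a function of x plus a function of y, so ∇h=0 decouples.
∂h/∂x = 12(x - 2)(x + 1)(x + 3) = 0 at x ∈ {-3, -1, 2}; ∂h/∂y = -6(y - 4)(y + 2) = 0 at y ∈ {-2, 4}.
The Hessian is diagonal: diag(h_xx, h_yy). Second derivatives: h_xx(-3)=120, h_xx(-1)=-72, h_xx(2)=180; h_yy(-2)=36, h_yy(4)=-36.
Local minima occur where both diagonal entries positive: (-3, -2), (2, -2). Count: 2.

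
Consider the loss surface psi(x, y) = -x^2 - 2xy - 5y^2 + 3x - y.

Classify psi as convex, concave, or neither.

psi is quadratic, so its Hessian is the constant matrix H = [[-2, -2], [-2, -10]].
det(H) = 16, tr(H) = -12.
det(H) > 0 and tr(H) < 0, so H is negative definite everywhere: concave.

concave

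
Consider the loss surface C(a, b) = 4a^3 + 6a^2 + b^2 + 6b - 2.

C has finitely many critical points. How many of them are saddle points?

C separates as a function of a plus a function of b, so ∇C=0 decouples.
∂C/∂a = 12a(a + 1) = 0 at a ∈ {-1, 0}; ∂C/∂b = 2(b + 3) = 0 at b ∈ {-3}.
The Hessian is diagonal: diag(C_aa, C_bb). Second derivatives: C_aa(-1)=-12, C_aa(0)=12; C_bb(-3)=2.
Saddle points occur where the two diagonal entries have opposite signs: (-1, -3). Count: 1.

1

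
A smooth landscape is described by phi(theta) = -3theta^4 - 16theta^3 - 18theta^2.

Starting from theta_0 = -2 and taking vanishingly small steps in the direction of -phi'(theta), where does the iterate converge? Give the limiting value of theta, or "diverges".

phi'(theta) = -12theta(theta + 1)(theta + 3), so phi'(-2) = -24.
Gradient descent moves in the -phi' direction, i.e. theta is increasing.
The nearest critical point in that direction is theta = -1, where phi'' = 24 > 0 (a local minimum). The iterate converges there.

-1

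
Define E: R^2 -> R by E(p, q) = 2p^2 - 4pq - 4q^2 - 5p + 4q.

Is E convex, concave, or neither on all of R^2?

neither

E is quadratic, so its Hessian is the constant matrix H = [[4, -4], [-4, -8]].
det(H) = -48, tr(H) = -4.
det(H) < 0, so H is indefinite: neither convex nor concave.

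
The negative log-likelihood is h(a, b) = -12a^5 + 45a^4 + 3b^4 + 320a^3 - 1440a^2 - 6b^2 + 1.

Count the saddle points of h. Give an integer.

h separates as a function of a plus a function of b, so ∇h=0 decouples.
∂h/∂a = -60a(a - 4)(a - 3)(a + 4) = 0 at a ∈ {-4, 0, 3, 4}; ∂h/∂b = 12b(b - 1)(b + 1) = 0 at b ∈ {-1, 0, 1}.
The Hessian is diagonal: diag(h_aa, h_bb). Second derivatives: h_aa(-4)=13440, h_aa(0)=-2880, h_aa(3)=1260, h_aa(4)=-1920; h_bb(-1)=24, h_bb(0)=-12, h_bb(1)=24.
Saddle points occur where the two diagonal entries have opposite signs: (-4, 0), (0, -1), (0, 1), (3, 0), (4, -1), (4, 1). Count: 6.

6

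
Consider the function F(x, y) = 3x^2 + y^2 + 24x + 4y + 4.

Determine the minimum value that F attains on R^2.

F(x,y) separates as P(x) + Q(y) + 4, so its minimum is min P + min Q + 4.
P'(x) = 6x + 24 vanishes at x ∈ {-4}; Q'(y) = 2y + 4 vanishes at y ∈ {-2}.
Local minima of P (where P''>0): P(-4)=-48. Local minima of Q: Q(-2)=-4.
So the global minimum of F is P(-4) + Q(-2) + 4 = -48 − 4 + 4 = -48, attained at (-4, -2).

-48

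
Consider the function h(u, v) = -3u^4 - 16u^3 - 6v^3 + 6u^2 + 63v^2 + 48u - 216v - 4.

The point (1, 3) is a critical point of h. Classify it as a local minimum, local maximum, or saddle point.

The mixed partial ∂²h/∂u∂v is 0, so the Hessian at any point is diag(h_uu, h_vv) = diag(12(-3u^2 - 8u + 1), 18(-2v + 7)).
At (1, 3): H = diag(-120, 18).
The eigenvalues have opposite signs, so H is indefinite: a saddle point.

saddle point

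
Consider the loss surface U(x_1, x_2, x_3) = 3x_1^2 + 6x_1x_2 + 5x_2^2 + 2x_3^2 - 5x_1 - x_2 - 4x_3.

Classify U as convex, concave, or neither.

U is quadratic, so its Hessian is the constant matrix H = [[6, 6, 0], [6, 10, 0], [0, 0, 4]].
Leading principal minors: 6, 24, 96.
All positive ⇒ H ≻ 0 ⇒ convex.

convex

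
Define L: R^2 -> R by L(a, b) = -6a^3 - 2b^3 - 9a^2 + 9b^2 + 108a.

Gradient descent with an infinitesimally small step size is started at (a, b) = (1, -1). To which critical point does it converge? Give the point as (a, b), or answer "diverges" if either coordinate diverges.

(-3, 0)

L is separable, so gradient descent decouples: a follows -∂L/∂a, b follows -∂L/∂b.
∂L/∂a = -18(a - 2)(a + 3); at a=1 this is 72, so a decreases.
∂L/∂b = -6b(b - 3); at b=-1 this is -24, so b increases.
a converges to its nearest critical value -3 (a local min of the a-part); b converges to 0. The iterate converges to (-3, 0).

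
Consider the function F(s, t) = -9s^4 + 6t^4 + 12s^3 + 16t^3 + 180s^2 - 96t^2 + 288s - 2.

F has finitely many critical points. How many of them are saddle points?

5

F separates as a function of s plus a function of t, so ∇F=0 decouples.
∂F/∂s = -36(s - 4)(s + 1)(s + 2) = 0 at s ∈ {-2, -1, 4}; ∂F/∂t = 24t(t - 2)(t + 4) = 0 at t ∈ {-4, 0, 2}.
The Hessian is diagonal: diag(F_ss, F_tt). Second derivatives: F_ss(-2)=-216, F_ss(-1)=180, F_ss(4)=-1080; F_tt(-4)=576, F_tt(0)=-192, F_tt(2)=288.
Saddle points occur where the two diagonal entries have opposite signs: (-2, -4), (-2, 2), (-1, 0), (4, -4), (4, 2). Count: 5.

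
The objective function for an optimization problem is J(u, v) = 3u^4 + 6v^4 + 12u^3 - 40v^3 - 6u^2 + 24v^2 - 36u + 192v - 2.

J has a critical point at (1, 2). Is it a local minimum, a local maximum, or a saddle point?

The mixed partial ∂²J/∂u∂v is 0, so the Hessian at any point is diag(J_uu, J_vv) = diag(12(3u^2 + 6u - 1), 24(3v^2 - 10v + 2)).
At (1, 2): H = diag(96, -144).
The eigenvalues have opposite signs, so H is indefinite: a saddle point.

saddle point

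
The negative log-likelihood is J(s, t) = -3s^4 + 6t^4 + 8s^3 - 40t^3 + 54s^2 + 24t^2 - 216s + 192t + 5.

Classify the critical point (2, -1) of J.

local minimum

The mixed partial ∂²J/∂s∂t is 0, so the Hessian at any point is diag(J_ss, J_tt) = diag(12(-3s^2 + 4s + 9), 24(3t^2 - 10t + 2)).
At (2, -1): H = diag(60, 360).
Both eigenvalues are positive, so H is positive definite: a local minimum.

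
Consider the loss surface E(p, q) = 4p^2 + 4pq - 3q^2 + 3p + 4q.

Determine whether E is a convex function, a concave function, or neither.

neither

E is quadratic, so its Hessian is the constant matrix H = [[8, 4], [4, -6]].
det(H) = -64, tr(H) = 2.
det(H) < 0, so H is indefinite: neither convex nor concave.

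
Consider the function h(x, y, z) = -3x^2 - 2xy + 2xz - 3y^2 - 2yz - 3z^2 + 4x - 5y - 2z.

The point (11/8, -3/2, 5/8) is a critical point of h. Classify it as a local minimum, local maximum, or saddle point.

The Hessian is constant: H = [[-6, -2, 2], [-2, -6, -2], [2, -2, -6]].
Leading principal minors: Δ₁ = -6, Δ₂ = 32, Δ₃ = -128.
The minors alternate sign starting negative (−, +, −), so H is negative definite: a local maximum.

local maximum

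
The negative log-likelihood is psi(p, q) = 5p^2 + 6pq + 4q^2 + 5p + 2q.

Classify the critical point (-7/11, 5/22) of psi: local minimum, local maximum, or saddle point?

The Hessian of psi is constant: H = [[10, 6], [6, 8]].
det(H) = 10·8 − 6² = 44.
det(H) > 0 and tr(H) = 18 > 0, so H is positive definite and the point is a local minimum.

local minimum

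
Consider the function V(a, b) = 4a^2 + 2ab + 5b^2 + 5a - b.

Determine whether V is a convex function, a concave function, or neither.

convex

V is quadratic, so its Hessian is the constant matrix H = [[8, 2], [2, 10]].
det(H) = 76, tr(H) = 18.
det(H) > 0 and tr(H) > 0, so H is positive definite everywhere: convex.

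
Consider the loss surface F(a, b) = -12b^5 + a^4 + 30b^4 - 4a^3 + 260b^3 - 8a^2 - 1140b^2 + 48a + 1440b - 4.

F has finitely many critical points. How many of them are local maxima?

F separates as a function of a plus a function of b, so ∇F=0 decouples.
∂F/∂a = 4(a - 3)(a - 2)(a + 2) = 0 at a ∈ {-2, 2, 3}; ∂F/∂b = -60(b - 3)(b - 2)(b - 1)(b + 4) = 0 at b ∈ {-4, 1, 2, 3}.
The Hessian is diagonal: diag(F_aa, F_bb). Second derivatives: F_aa(-2)=80, F_aa(2)=-16, F_aa(3)=20; F_bb(-4)=12600, F_bb(1)=-600, F_bb(2)=360, F_bb(3)=-840.
Local maxima occur where both diagonal entries negative: (2, 1), (2, 3). Count: 2.

2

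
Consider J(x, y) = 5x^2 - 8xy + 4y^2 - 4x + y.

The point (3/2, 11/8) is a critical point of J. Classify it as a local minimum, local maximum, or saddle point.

local minimum

The Hessian of J is constant: H = [[10, -8], [-8, 8]].
det(H) = 10·8 − (-8)² = 16.
det(H) > 0 and tr(H) = 18 > 0, so H is positive definite and the point is a local minimum.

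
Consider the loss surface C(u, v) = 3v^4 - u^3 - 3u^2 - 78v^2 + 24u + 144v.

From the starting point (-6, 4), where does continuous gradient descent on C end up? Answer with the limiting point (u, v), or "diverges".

C is separable, so gradient descent decouples: u follows -∂C/∂u, v follows -∂C/∂v.
∂C/∂u = -3(u - 2)(u + 4); at u=-6 this is -48, so u increases.
∂C/∂v = 12(v - 3)(v - 1)(v + 4); at v=4 this is 288, so v decreases.
u converges to its nearest critical value -4 (a local min of the u-part); v converges to 3. The iterate converges to (-4, 3).

(-4, 3)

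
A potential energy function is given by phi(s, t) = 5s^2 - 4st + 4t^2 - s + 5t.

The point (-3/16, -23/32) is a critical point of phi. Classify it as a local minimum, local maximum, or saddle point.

The Hessian of phi is constant: H = [[10, -4], [-4, 8]].
det(H) = 10·8 − (-4)² = 64.
det(H) > 0 and tr(H) = 18 > 0, so H is positive definite and the point is a local minimum.

local minimum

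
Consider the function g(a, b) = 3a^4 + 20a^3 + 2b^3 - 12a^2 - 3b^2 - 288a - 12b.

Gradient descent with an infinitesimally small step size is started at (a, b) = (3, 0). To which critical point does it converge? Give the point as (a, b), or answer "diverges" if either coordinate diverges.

g is separable, so gradient descent decouples: a follows -∂g/∂a, b follows -∂g/∂b.
∂g/∂a = 12(a - 2)(a + 3)(a + 4); at a=3 this is 504, so a decreases.
∂g/∂b = 6(b - 2)(b + 1); at b=0 this is -12, so b increases.
a converges to its nearest critical value 2 (a local min of the a-part); b converges to 2. The iterate converges to (2, 2).

(2, 2)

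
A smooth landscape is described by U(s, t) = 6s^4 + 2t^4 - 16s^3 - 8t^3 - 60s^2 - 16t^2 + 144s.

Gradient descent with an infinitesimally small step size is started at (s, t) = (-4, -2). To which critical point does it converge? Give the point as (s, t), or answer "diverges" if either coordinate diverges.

U is separable, so gradient descent decouples: s follows -∂U/∂s, t follows -∂U/∂t.
∂U/∂s = 24(s - 3)(s - 1)(s + 2); at s=-4 this is -1680, so s increases.
∂U/∂t = 8t(t - 4)(t + 1); at t=-2 this is -96, so t increases.
s converges to its nearest critical value -2 (a local min of the s-part); t converges to -1. The iterate converges to (-2, -1).

(-2, -1)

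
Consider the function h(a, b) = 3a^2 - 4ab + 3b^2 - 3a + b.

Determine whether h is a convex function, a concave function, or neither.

convex

h is quadratic, so its Hessian is the constant matrix H = [[6, -4], [-4, 6]].
det(H) = 20, tr(H) = 12.
det(H) > 0 and tr(H) > 0, so H is positive definite everywhere: convex.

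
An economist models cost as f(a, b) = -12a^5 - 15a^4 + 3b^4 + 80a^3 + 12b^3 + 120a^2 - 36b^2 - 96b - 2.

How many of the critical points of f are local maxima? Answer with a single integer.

2

f separates as a function of a plus a function of b, so ∇f=0 decouples.
∂f/∂a = -60a(a - 2)(a + 1)(a + 2) = 0 at a ∈ {-2, -1, 0, 2}; ∂f/∂b = 12(b - 2)(b + 1)(b + 4) = 0 at b ∈ {-4, -1, 2}.
The Hessian is diagonal: diag(f_aa, f_bb). Second derivatives: f_aa(-2)=480, f_aa(-1)=-180, f_aa(0)=240, f_aa(2)=-1440; f_bb(-4)=216, f_bb(-1)=-108, f_bb(2)=216.
Local maxima occur where both diagonal entries negative: (-1, -1), (2, -1). Count: 2.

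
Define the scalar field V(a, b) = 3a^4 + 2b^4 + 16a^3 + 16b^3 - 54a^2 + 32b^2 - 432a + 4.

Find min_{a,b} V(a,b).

-1103

V(a,b) separates as P(a) + Q(b) + 4, so its minimum is min P + min Q + 4.
P'(a) = 12(a - 3)(a + 3)(a + 4) vanishes at a ∈ {-4, -3, 3}; Q'(b) = 8b(b + 2)(b + 4) vanishes at b ∈ {-4, -2, 0}.
Local minima of P (where P''>0): P(-4)=608, P(3)=-1107. Local minima of Q: Q(-4)=0, Q(0)=0.
So the global minimum of V is P(3) + Q(-4) + 4 = -1107 + 0 + 4 = -1103, attained at (3, -4).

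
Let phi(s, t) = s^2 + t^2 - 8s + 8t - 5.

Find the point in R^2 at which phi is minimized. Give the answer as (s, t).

phi(s,t) separates as P(s) + Q(t) − 5, so its minimum is min P + min Q − 5.
P'(s) = 2s - 8 vanishes at s ∈ {4}; Q'(t) = 2(t + 4) vanishes at t ∈ {-4}.
Local minima of P (where P''>0): P(4)=-16. Local minima of Q: Q(-4)=-16.
So the global minimum of phi is P(4) + Q(-4) − 5 = -16 − 16 − 5 = -37, attained at (4, -4).

(4, -4)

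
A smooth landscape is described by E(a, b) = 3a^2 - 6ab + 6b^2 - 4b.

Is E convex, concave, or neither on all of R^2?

convex

E is quadratic, so its Hessian is the constant matrix H = [[6, -6], [-6, 12]].
det(H) = 36, tr(H) = 18.
det(H) > 0 and tr(H) > 0, so H is positive definite everywhere: convex.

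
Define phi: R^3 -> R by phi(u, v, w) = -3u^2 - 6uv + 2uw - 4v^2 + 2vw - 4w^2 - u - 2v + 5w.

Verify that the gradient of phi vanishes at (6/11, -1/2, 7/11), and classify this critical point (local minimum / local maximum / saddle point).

∇phi = (-6u - 6v + 2w - 1, -6u - 8v + 2w - 2, 2u + 2v - 8w + 5); substituting (6/11, -1/2, 7/11) gives ∇phi = (0, 0, 0), so (6/11, -1/2, 7/11) is indeed a critical point.
The Hessian is constant: H = [[-6, -6, 2], [-6, -8, 2], [2, 2, -8]].
Leading principal minors: Δ₁ = -6, Δ₂ = 12, Δ₃ = -88.
The minors alternate sign starting negative (−, +, −), so H is negative definite: a local maximum.

local maximum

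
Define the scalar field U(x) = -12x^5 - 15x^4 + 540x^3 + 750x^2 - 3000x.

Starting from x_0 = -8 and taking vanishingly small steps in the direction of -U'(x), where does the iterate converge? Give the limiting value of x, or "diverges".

-5

U'(x) = -60(x - 5)(x - 1)(x + 2)(x + 5), so U'(-8) = -126360.
Gradient descent moves in the -U' direction, i.e. x is increasing.
The nearest critical point in that direction is x = -5, where U'' = 10800 > 0 (a local minimum). The iterate converges there.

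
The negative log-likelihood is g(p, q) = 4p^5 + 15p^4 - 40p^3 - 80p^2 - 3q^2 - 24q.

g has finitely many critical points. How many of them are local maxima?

g separates as a function of p plus a function of q, so ∇g=0 decouples.
∂g/∂p = 20p(p - 2)(p + 1)(p + 4) = 0 at p ∈ {-4, -1, 0, 2}; ∂g/∂q = -6(q + 4) = 0 at q ∈ {-4}.
The Hessian is diagonal: diag(g_pp, g_qq). Second derivatives: g_pp(-4)=-1440, g_pp(-1)=180, g_pp(0)=-160, g_pp(2)=720; g_qq(-4)=-6.
Local maxima occur where both diagonal entries negative: (-4, -4), (0, -4). Count: 2.

2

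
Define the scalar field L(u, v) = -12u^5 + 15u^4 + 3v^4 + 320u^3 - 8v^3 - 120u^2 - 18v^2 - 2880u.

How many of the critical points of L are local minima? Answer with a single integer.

L separates as a function of u plus a function of v, so ∇L=0 decouples.
∂L/∂u = -60(u - 4)(u - 2)(u + 2)(u + 3) = 0 at u ∈ {-3, -2, 2, 4}; ∂L/∂v = 12v(v - 3)(v + 1) = 0 at v ∈ {-1, 0, 3}.
The Hessian is diagonal: diag(L_uu, L_vv). Second derivatives: L_uu(-3)=2100, L_uu(-2)=-1440, L_uu(2)=2400, L_uu(4)=-5040; L_vv(-1)=48, L_vv(0)=-36, L_vv(3)=144.
Local minima occur where both diagonal entries positive: (-3, -1), (-3, 3), (2, -1), (2, 3). Count: 4.

4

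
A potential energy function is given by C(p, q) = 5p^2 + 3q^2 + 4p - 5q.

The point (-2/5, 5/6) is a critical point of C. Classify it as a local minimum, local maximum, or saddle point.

The Hessian of C is constant: H = [[10, 0], [0, 6]].
det(H) = 10·6 − 0² = 60.
det(H) > 0 and tr(H) = 16 > 0, so H is positive definite and the point is a local minimum.

local minimum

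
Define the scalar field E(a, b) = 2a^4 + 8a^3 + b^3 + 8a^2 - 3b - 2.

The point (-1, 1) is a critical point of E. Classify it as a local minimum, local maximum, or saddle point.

saddle point

The mixed partial ∂²E/∂a∂b is 0, so the Hessian at any point is diag(E_aa, E_bb) = diag(8(3a^2 + 6a + 2), 6b).
At (-1, 1): H = diag(-8, 6).
The eigenvalues have opposite signs, so H is indefinite: a saddle point.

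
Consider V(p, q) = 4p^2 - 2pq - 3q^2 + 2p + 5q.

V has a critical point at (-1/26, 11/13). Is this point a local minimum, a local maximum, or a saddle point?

The Hessian of V is constant: H = [[8, -2], [-2, -6]].
det(H) = 8·(-6) − (-2)² = -52.
Since det(H) < 0, H is indefinite and the critical point is a saddle point.

saddle point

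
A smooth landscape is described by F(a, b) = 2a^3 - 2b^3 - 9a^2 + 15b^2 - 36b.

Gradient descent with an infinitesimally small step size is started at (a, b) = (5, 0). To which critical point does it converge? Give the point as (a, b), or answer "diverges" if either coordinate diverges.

F is separable, so gradient descent decouples: a follows -∂F/∂a, b follows -∂F/∂b.
∂F/∂a = 6a(a - 3); at a=5 this is 60, so a decreases.
∂F/∂b = -6(b - 3)(b - 2); at b=0 this is -36, so b increases.
a converges to its nearest critical value 3 (a local min of the a-part); b converges to 2. The iterate converges to (3, 2).

(3, 2)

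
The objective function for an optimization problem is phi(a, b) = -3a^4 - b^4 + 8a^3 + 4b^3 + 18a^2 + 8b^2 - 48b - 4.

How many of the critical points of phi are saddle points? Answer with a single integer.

4

phi separates as a function of a plus a function of b, so ∇phi=0 decouples.
∂phi/∂a = -12a(a - 3)(a + 1) = 0 at a ∈ {-1, 0, 3}; ∂phi/∂b = -4(b - 3)(b - 2)(b + 2) = 0 at b ∈ {-2, 2, 3}.
The Hessian is diagonal: diag(phi_aa, phi_bb). Second derivatives: phi_aa(-1)=-48, phi_aa(0)=36, phi_aa(3)=-144; phi_bb(-2)=-80, phi_bb(2)=16, phi_bb(3)=-20.
Saddle points occur where the two diagonal entries have opposite signs: (-1, 2), (0, -2), (0, 3), (3, 2). Count: 4.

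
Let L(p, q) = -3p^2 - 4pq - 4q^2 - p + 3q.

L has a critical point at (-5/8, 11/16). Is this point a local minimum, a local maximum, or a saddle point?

The Hessian of L is constant: H = [[-6, -4], [-4, -8]].
det(H) = (-6)·(-8) − (-4)² = 32.
det(H) > 0 and tr(H) = -14 < 0, so H is negative definite and the point is a local maximum.

local maximum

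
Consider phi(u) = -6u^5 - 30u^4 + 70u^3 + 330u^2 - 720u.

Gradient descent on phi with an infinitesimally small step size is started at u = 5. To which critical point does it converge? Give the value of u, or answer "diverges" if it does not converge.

phi'(u) = -30(u - 2)(u - 1)(u + 3)(u + 4), so phi'(5) = -25920.
Gradient descent moves in the -phi' direction, i.e. u is increasing.
There is no critical point above u=5, and phi' keeps the same sign, so the iterate runs off to +∞.

diverges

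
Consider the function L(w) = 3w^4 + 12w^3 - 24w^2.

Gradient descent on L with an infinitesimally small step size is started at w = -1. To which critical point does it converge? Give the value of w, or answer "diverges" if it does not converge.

-4

L'(w) = 12w(w - 1)(w + 4), so L'(-1) = 72.
Gradient descent moves in the -L' direction, i.e. w is decreasing.
The nearest critical point in that direction is w = -4, where L'' = 240 > 0 (a local minimum). The iterate converges there.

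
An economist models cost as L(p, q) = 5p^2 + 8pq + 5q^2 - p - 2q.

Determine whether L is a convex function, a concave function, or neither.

convex

L is quadratic, so its Hessian is the constant matrix H = [[10, 8], [8, 10]].
det(H) = 36, tr(H) = 20.
det(H) > 0 and tr(H) > 0, so H is positive definite everywhere: convex.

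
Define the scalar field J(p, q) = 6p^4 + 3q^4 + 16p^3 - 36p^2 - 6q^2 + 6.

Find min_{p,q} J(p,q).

-267

J(p,q) separates as A(p) + B(q) + 6, so its minimum is min A + min B + 6.
A'(p) = 24p(p - 1)(p + 3) vanishes at p ∈ {-3, 0, 1}; B'(q) = 12q(q - 1)(q + 1) vanishes at q ∈ {-1, 0, 1}.
Local minima of A (where A''>0): A(-3)=-270, A(1)=-14. Local minima of B: B(-1)=-3, B(1)=-3.
So the global minimum of J is A(-3) + B(-1) + 6 = -270 − 3 + 6 = -267, attained at (-3, -1).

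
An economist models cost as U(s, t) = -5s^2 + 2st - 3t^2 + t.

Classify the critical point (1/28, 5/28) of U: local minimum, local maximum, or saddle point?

local maximum

The Hessian of U is constant: H = [[-10, 2], [2, -6]].
det(H) = (-10)·(-6) − 2² = 56.
det(H) > 0 and tr(H) = -16 < 0, so H is negative definite and the point is a local maximum.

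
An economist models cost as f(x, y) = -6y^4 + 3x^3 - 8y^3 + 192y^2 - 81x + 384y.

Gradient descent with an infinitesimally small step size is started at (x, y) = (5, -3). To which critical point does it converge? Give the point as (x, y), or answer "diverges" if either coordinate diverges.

f is separable, so gradient descent decouples: x follows -∂f/∂x, y follows -∂f/∂y.
∂f/∂x = 9(x - 3)(x + 3); at x=5 this is 144, so x decreases.
∂f/∂y = -24(y - 4)(y + 1)(y + 4); at y=-3 this is -336, so y increases.
x converges to its nearest critical value 3 (a local min of the x-part); y converges to -1. The iterate converges to (3, -1).

(3, -1)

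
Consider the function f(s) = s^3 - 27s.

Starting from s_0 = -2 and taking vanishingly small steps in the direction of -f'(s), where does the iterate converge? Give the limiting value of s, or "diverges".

3

f'(s) = 3(s - 3)(s + 3), so f'(-2) = -15.
Gradient descent moves in the -f' direction, i.e. s is increasing.
The nearest critical point in that direction is s = 3, where f'' = 18 > 0 (a local minimum). The iterate converges there.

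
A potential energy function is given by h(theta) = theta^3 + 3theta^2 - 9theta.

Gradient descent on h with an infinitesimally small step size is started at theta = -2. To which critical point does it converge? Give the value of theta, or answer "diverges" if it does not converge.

h'(theta) = 3(theta - 1)(theta + 3), so h'(-2) = -9.
Gradient descent moves in the -h' direction, i.e. theta is increasing.
The nearest critical point in that direction is theta = 1, where h'' = 12 > 0 (a local minimum). The iterate converges there.

1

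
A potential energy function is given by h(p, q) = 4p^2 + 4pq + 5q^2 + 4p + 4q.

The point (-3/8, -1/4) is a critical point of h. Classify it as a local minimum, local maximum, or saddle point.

The Hessian of h is constant: H = [[8, 4], [4, 10]].
det(H) = 8·10 − 4² = 64.
det(H) > 0 and tr(H) = 18 > 0, so H is positive definite and the point is a local minimum.

local minimum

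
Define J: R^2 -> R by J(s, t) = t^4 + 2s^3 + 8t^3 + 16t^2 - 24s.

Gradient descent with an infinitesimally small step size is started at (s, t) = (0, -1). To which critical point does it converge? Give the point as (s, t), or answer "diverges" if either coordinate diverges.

(2, 0)

J is separable, so gradient descent decouples: s follows -∂J/∂s, t follows -∂J/∂t.
∂J/∂s = 6(s - 2)(s + 2); at s=0 this is -24, so s increases.
∂J/∂t = 4t(t + 2)(t + 4); at t=-1 this is -12, so t increases.
s converges to its nearest critical value 2 (a local min of the s-part); t converges to 0. The iterate converges to (2, 0).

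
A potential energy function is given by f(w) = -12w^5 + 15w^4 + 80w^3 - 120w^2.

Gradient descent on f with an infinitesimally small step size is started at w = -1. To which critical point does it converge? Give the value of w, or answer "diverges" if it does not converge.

-2

f'(w) = -60w(w - 2)(w - 1)(w + 2), so f'(-1) = 360.
Gradient descent moves in the -f' direction, i.e. w is decreasing.
The nearest critical point in that direction is w = -2, where f'' = 1440 > 0 (a local minimum). The iterate converges there.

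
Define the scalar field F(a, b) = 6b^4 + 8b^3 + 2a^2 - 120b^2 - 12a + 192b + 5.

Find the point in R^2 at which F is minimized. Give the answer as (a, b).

(3, -4)

F(a,b) separates as P(a) + Q(b) + 5, so its minimum is min P + min Q + 5.
P'(a) = 4a - 12 vanishes at a ∈ {3}; Q'(b) = 24(b - 2)(b - 1)(b + 4) vanishes at b ∈ {-4, 1, 2}.
Local minima of P (where P''>0): P(3)=-18. Local minima of Q: Q(-4)=-1664, Q(2)=64.
So the global minimum of F is P(3) + Q(-4) + 5 = -18 − 1664 + 5 = -1677, attained at (3, -4).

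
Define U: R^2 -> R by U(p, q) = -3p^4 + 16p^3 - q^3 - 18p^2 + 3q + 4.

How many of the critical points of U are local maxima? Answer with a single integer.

2

U separates as a function of p plus a function of q, so ∇U=0 decouples.
∂U/∂p = -12p(p - 3)(p - 1) = 0 at p ∈ {0, 1, 3}; ∂U/∂q = -3(q - 1)(q + 1) = 0 at q ∈ {-1, 1}.
The Hessian is diagonal: diag(U_pp, U_qq). Second derivatives: U_pp(0)=-36, U_pp(1)=24, U_pp(3)=-72; U_qq(-1)=6, U_qq(1)=-6.
Local maxima occur where both diagonal entries negative: (0, 1), (3, 1). Count: 2.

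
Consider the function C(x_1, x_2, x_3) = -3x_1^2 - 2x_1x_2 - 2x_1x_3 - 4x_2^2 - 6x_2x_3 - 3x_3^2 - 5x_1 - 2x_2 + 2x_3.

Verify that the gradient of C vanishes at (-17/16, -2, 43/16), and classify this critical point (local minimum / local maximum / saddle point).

local maximum

∇C = (-6x_1 - 2x_2 - 2x_3 - 5, -2x_1 - 8x_2 - 6x_3 - 2, -2x_1 - 6x_2 - 6x_3 + 2); substituting (-17/16, -2, 43/16) gives ∇C = (0, 0, 0), so (-17/16, -2, 43/16) is indeed a critical point.
The Hessian is constant: H = [[-6, -2, -2], [-2, -8, -6], [-2, -6, -6]].
Leading principal minors: Δ₁ = -6, Δ₂ = 44, Δ₃ = -64.
The minors alternate sign starting negative (−, +, −), so H is negative definite: a local maximum.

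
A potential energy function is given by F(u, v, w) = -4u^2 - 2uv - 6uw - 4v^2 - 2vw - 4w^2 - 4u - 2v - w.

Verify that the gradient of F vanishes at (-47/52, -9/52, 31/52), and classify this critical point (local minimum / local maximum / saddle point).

∇F = (-8u - 2v - 6w - 4, -2u - 8v - 2w - 2, -6u - 2v - 8w - 1); substituting (-47/52, -9/52, 31/52) gives ∇F = (0, 0, 0), so (-47/52, -9/52, 31/52) is indeed a critical point.
The Hessian is constant: H = [[-8, -2, -6], [-2, -8, -2], [-6, -2, -8]].
Leading principal minors: Δ₁ = -8, Δ₂ = 60, Δ₃ = -208.
The minors alternate sign starting negative (−, +, −), so H is negative definite: a local maximum.

local maximum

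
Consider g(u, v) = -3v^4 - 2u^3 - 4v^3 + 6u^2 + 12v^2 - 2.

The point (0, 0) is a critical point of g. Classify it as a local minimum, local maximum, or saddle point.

The mixed partial ∂²g/∂u∂v is 0, so the Hessian at any point is diag(g_uu, g_vv) = diag(12(-u + 1), 12(-3v^2 - 2v + 2)).
At (0, 0): H = diag(12, 24).
Both eigenvalues are positive, so H is positive definite: a local minimum.

local minimum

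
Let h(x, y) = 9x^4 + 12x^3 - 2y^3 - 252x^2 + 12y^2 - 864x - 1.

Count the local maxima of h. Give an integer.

h separates as a function of x plus a function of y, so ∇h=0 decouples.
∂h/∂x = 36(x - 4)(x + 2)(x + 3) = 0 at x ∈ {-3, -2, 4}; ∂h/∂y = -6y(y - 4) = 0 at y ∈ {0, 4}.
The Hessian is diagonal: diag(h_xx, h_yy). Second derivatives: h_xx(-3)=252, h_xx(-2)=-216, h_xx(4)=1512; h_yy(0)=24, h_yy(4)=-24.
Local maxima occur where both diagonal entries negative: (-2, 4). Count: 1.

1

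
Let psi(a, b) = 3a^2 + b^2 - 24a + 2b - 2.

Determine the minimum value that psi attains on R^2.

-51

psi(a,b) separates as P(a) + Q(b) − 2, so its minimum is min P + min Q − 2.
P'(a) = 6a - 24 vanishes at a ∈ {4}; Q'(b) = 2b + 2 vanishes at b ∈ {-1}.
Local minima of P (where P''>0): P(4)=-48. Local minima of Q: Q(-1)=-1.
So the global minimum of psi is P(4) + Q(-1) − 2 = -48 − 1 − 2 = -51, attained at (4, -1).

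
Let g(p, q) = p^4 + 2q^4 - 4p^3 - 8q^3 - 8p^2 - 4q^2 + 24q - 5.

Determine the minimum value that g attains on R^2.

-151

g(p,q) separates as A(p) + B(q) − 5, so its minimum is min A + min B − 5.
A'(p) = 4p(p - 4)(p + 1) vanishes at p ∈ {-1, 0, 4}; B'(q) = 8(q - 3)(q - 1)(q + 1) vanishes at q ∈ {-1, 1, 3}.
Local minima of A (where A''>0): A(-1)=-3, A(4)=-128. Local minima of B: B(-1)=-18, B(3)=-18.
So the global minimum of g is A(4) + B(-1) − 5 = -128 − 18 − 5 = -151, attained at (4, -1).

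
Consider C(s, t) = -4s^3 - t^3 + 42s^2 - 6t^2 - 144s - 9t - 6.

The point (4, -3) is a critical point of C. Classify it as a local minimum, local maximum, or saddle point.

saddle point

The mixed partial ∂²C/∂s∂t is 0, so the Hessian at any point is diag(C_ss, C_tt) = diag(12(-2s + 7), -6(t + 2)).
At (4, -3): H = diag(-12, 6).
The eigenvalues have opposite signs, so H is indefinite: a saddle point.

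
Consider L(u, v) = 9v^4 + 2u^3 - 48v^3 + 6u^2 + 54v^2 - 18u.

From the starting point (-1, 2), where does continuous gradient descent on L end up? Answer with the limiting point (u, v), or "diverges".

L is separable, so gradient descent decouples: u follows -∂L/∂u, v follows -∂L/∂v.
∂L/∂u = 6(u - 1)(u + 3); at u=-1 this is -24, so u increases.
∂L/∂v = 36v(v - 3)(v - 1); at v=2 this is -72, so v increases.
u converges to its nearest critical value 1 (a local min of the u-part); v converges to 3. The iterate converges to (1, 3).

(1, 3)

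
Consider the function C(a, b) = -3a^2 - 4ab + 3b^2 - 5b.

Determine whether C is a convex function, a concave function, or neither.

C is quadratic, so its Hessian is the constant matrix H = [[-6, -4], [-4, 6]].
det(H) = -52, tr(H) = 0.
det(H) < 0, so H is indefinite: neither convex nor concave.

neither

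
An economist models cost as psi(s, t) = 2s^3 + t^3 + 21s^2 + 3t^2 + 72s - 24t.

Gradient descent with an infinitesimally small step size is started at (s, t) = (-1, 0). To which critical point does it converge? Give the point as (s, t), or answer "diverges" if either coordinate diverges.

(-3, 2)

psi is separable, so gradient descent decouples: s follows -∂psi/∂s, t follows -∂psi/∂t.
∂psi/∂s = 6(s + 3)(s + 4); at s=-1 this is 36, so s decreases.
∂psi/∂t = 3(t - 2)(t + 4); at t=0 this is -24, so t increases.
s converges to its nearest critical value -3 (a local min of the s-part); t converges to 2. The iterate converges to (-3, 2).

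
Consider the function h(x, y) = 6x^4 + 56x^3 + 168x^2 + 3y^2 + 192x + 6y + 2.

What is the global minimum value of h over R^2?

h(x,y) separates as P(x) + Q(y) + 2, so its minimum is min P + min Q + 2.
P'(x) = 24(x + 1)(x + 2)(x + 4) vanishes at x ∈ {-4, -2, -1}; Q'(y) = 6y + 6 vanishes at y ∈ {-1}.
Local minima of P (where P''>0): P(-4)=-128, P(-1)=-74. Local minima of Q: Q(-1)=-3.
So the global minimum of h is P(-4) + Q(-1) + 2 = -128 − 3 + 2 = -129, attained at (-4, -1).

-129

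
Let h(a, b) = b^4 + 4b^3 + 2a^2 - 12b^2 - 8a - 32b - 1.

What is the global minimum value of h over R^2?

h(a,b) separates as P(a) + Q(b) − 1, so its minimum is min P + min Q − 1.
P'(a) = 4a - 8 vanishes at a ∈ {2}; Q'(b) = 4(b - 2)(b + 1)(b + 4) vanishes at b ∈ {-4, -1, 2}.
Local minima of P (where P''>0): P(2)=-8. Local minima of Q: Q(-4)=-64, Q(2)=-64.
So the global minimum of h is P(2) + Q(-4) − 1 = -8 − 64 − 1 = -73, attained at (2, -4).

-73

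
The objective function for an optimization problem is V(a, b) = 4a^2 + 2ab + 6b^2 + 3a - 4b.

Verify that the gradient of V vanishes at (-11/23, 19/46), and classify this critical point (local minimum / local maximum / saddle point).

∇V = (8a + 2b + 3, 2a + 12b - 4); substituting (-11/23, 19/46) gives ∇V = (0, 0), so (-11/23, 19/46) is indeed a critical point.
The Hessian of V is constant: H = [[8, 2], [2, 12]].
det(H) = 8·12 − 2² = 92.
det(H) > 0 and tr(H) = 20 > 0, so H is positive definite and the point is a local minimum.

local minimum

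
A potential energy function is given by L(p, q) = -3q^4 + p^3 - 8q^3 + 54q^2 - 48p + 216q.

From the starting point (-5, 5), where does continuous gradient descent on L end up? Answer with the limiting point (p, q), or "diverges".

diverges

L is separable, so gradient descent decouples: p follows -∂L/∂p, q follows -∂L/∂q.
∂L/∂p = 3(p - 4)(p + 4); at p=-5 this is 27, so p decreases.
∂L/∂q = -12(q - 3)(q + 2)(q + 3); at q=5 this is -1344, so q increases.
The p-coordinate has no critical point in that direction and runs off to infinity.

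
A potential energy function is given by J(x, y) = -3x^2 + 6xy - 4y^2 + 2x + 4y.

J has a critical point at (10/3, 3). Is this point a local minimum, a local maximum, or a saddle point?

The Hessian of J is constant: H = [[-6, 6], [6, -8]].
det(H) = (-6)·(-8) − 6² = 12.
det(H) > 0 and tr(H) = -14 < 0, so H is negative definite and the point is a local maximum.

local maximum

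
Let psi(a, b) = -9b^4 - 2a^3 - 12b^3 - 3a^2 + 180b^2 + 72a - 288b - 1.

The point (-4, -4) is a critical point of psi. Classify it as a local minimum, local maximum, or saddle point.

The mixed partial ∂²psi/∂a∂b is 0, so the Hessian at any point is diag(psi_aa, psi_bb) = diag(-6(2a + 1), 36(-3b^2 - 2b + 10)).
At (-4, -4): H = diag(42, -1080).
The eigenvalues have opposite signs, so H is indefinite: a saddle point.

saddle point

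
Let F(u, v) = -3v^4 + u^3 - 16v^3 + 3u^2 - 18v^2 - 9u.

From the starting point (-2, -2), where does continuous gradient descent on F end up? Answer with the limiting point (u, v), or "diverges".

F is separable, so gradient descent decouples: u follows -∂F/∂u, v follows -∂F/∂v.
∂F/∂u = 3(u - 1)(u + 3); at u=-2 this is -9, so u increases.
∂F/∂v = -12v(v + 1)(v + 3); at v=-2 this is -24, so v increases.
u converges to its nearest critical value 1 (a local min of the u-part); v converges to -1. The iterate converges to (1, -1).

(1, -1)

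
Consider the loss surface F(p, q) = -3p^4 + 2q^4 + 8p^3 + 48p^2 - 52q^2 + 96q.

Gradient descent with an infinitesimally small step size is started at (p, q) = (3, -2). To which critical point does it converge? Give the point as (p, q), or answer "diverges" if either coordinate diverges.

(0, -4)

F is separable, so gradient descent decouples: p follows -∂F/∂p, q follows -∂F/∂q.
∂F/∂p = -12p(p - 4)(p + 2); at p=3 this is 180, so p decreases.
∂F/∂q = 8(q - 3)(q - 1)(q + 4); at q=-2 this is 240, so q decreases.
p converges to its nearest critical value 0 (a local min of the p-part); q converges to -4. The iterate converges to (0, -4).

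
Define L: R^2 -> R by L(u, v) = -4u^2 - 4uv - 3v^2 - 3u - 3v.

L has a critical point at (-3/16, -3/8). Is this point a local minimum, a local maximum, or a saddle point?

The Hessian of L is constant: H = [[-8, -4], [-4, -6]].
det(H) = (-8)·(-6) − (-4)² = 32.
det(H) > 0 and tr(H) = -14 < 0, so H is negative definite and the point is a local maximum.

local maximum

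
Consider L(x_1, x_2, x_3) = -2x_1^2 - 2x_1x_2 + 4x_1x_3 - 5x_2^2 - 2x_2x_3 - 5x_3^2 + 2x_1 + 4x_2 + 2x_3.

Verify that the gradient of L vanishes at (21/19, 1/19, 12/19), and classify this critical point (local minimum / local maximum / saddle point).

local maximum

∇L = (-4x_1 - 2x_2 + 4x_3 + 2, -2x_1 - 10x_2 - 2x_3 + 4, 4x_1 - 2x_2 - 10x_3 + 2); substituting (21/19, 1/19, 12/19) gives ∇L = (0, 0, 0), so (21/19, 1/19, 12/19) is indeed a critical point.
The Hessian is constant: H = [[-4, -2, 4], [-2, -10, -2], [4, -2, -10]].
Leading principal minors: Δ₁ = -4, Δ₂ = 36, Δ₃ = -152.
The minors alternate sign starting negative (−, +, −), so H is negative definite: a local maximum.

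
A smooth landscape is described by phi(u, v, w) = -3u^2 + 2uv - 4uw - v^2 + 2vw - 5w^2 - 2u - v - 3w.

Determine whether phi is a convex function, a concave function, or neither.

phi is quadratic, so its Hessian is the constant matrix H = [[-6, 2, -4], [2, -2, 2], [-4, 2, -10]].
Leading principal minors: -6, 8, -56.
Signs alternate −, +, − ⇒ H ≺ 0 ⇒ concave.

concave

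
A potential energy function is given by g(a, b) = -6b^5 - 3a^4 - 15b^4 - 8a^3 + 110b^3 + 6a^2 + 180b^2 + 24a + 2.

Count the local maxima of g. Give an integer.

4

g separates as a function of a plus a function of b, so ∇g=0 decouples.
∂g/∂a = -12(a - 1)(a + 1)(a + 2) = 0 at a ∈ {-2, -1, 1}; ∂g/∂b = -30b(b - 3)(b + 1)(b + 4) = 0 at b ∈ {-4, -1, 0, 3}.
The Hessian is diagonal: diag(g_aa, g_bb). Second derivatives: g_aa(-2)=-36, g_aa(-1)=24, g_aa(1)=-72; g_bb(-4)=2520, g_bb(-1)=-360, g_bb(0)=360, g_bb(3)=-2520.
Local maxima occur where both diagonal entries negative: (-2, -1), (-2, 3), (1, -1), (1, 3). Count: 4.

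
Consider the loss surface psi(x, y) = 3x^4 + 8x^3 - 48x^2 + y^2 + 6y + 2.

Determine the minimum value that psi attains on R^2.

psi(x,y) separates as P(x) + Q(y) + 2, so its minimum is min P + min Q + 2.
P'(x) = 12x(x - 2)(x + 4) vanishes at x ∈ {-4, 0, 2}; Q'(y) = 2y + 6 vanishes at y ∈ {-3}.
Local minima of P (where P''>0): P(-4)=-512, P(2)=-80. Local minima of Q: Q(-3)=-9.
So the global minimum of psi is P(-4) + Q(-3) + 2 = -512 − 9 + 2 = -519, attained at (-4, -3).

-519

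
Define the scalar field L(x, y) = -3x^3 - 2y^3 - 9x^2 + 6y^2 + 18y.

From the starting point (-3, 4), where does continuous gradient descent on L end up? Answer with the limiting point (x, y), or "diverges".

L is separable, so gradient descent decouples: x follows -∂L/∂x, y follows -∂L/∂y.
∂L/∂x = -9x(x + 2); at x=-3 this is -27, so x increases.
∂L/∂y = -6(y - 3)(y + 1); at y=4 this is -30, so y increases.
The y-coordinate has no critical point in that direction and runs off to infinity.

diverges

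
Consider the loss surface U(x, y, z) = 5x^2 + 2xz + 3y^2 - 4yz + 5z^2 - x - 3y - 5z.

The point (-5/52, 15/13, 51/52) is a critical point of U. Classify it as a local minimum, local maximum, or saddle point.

The Hessian is constant: H = [[10, 0, 2], [0, 6, -4], [2, -4, 10]].
Leading principal minors: Δ₁ = 10, Δ₂ = 60, Δ₃ = 416.
All leading minors are positive, so H is positive definite: a local minimum.

local minimum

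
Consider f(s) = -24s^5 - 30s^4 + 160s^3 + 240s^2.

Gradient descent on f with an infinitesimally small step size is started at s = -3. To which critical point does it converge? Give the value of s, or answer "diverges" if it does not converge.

f'(s) = -120s(s - 2)(s + 1)(s + 2), so f'(-3) = -3600.
Gradient descent moves in the -f' direction, i.e. s is increasing.
The nearest critical point in that direction is s = -2, where f'' = 960 > 0 (a local minimum). The iterate converges there.

-2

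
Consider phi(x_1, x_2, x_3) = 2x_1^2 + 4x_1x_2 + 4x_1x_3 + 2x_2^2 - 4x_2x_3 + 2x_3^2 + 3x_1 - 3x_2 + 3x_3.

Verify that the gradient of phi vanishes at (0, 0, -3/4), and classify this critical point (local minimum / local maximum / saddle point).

saddle point

∇phi = (4x_1 + 4x_2 + 4x_3 + 3, 4x_1 + 4x_2 - 4x_3 - 3, 4x_1 - 4x_2 + 4x_3 + 3); substituting (0, 0, -3/4) gives ∇phi = (0, 0, 0), so (0, 0, -3/4) is indeed a critical point.
The Hessian is constant: H = [[4, 4, 4], [4, 4, -4], [4, -4, 4]].
Leading principal minors: Δ₁ = 4, Δ₂ = 0, Δ₃ = -256.
The minors fit neither the all-positive nor the alternating-sign pattern, so H is indefinite: a saddle point.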